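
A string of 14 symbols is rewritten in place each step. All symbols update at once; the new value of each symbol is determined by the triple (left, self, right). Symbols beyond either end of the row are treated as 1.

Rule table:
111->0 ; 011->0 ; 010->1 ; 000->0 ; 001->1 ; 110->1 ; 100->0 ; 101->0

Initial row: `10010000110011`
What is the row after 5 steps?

10110101010100

10110001010100
10010011010101
10110101010100
10010101010101
10110101010100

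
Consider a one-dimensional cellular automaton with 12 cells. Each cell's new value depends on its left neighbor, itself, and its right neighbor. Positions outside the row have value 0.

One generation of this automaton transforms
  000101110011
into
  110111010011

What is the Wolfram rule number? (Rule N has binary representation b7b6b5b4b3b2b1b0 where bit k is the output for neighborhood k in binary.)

position 6: 111 → 0  (bit 7 = 0)
position 7: 110 → 1  (bit 6 = 1)
position 4: 101 → 1  (bit 5 = 1)
position 8: 100 → 0  (bit 4 = 0)
position 5: 011 → 1  (bit 3 = 1)
position 3: 010 → 1  (bit 2 = 1)
position 2: 001 → 0  (bit 1 = 0)
position 0: 000 → 1  (bit 0 = 1)
bits b7..b0 = 01101101 = 109

109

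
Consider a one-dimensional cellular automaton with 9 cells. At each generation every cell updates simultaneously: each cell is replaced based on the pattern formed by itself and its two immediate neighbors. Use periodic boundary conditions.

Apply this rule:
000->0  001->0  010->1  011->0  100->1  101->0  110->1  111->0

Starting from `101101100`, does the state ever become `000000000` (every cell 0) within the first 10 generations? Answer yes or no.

generation 1: 100100110
generation 2: 110110010
generation 3: 010011010
generation 4: 011001011
generation 5: 001101001
generation 6: 100101101
generation 7: 110100100
generation 8: 010110110
generation 9: 010010011
generation 10: 011011001
generation 10 is 011011001, still not uniform 0

no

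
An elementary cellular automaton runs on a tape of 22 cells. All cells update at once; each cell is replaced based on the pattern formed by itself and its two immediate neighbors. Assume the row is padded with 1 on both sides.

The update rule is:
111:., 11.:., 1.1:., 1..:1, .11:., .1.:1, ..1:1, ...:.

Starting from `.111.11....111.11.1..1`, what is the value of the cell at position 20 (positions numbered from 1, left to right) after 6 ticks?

.......1..1.......111.
1.....111111.....1....
.1...1......1...111..1
.11.111....111.1...11.
.......1..1....11.1...
1.....111111..1...11.1
position 20 holds 1

1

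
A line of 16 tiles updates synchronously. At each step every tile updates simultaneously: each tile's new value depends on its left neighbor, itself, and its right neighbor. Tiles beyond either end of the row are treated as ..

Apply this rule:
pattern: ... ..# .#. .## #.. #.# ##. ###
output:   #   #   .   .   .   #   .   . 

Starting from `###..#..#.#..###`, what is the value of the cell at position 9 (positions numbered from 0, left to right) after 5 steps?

....#..#.#..#...
####..#.#..#..##
.....#.#..#..#..
#####.#..#..#..#
.....#..#..#..#.
position 9 holds .

.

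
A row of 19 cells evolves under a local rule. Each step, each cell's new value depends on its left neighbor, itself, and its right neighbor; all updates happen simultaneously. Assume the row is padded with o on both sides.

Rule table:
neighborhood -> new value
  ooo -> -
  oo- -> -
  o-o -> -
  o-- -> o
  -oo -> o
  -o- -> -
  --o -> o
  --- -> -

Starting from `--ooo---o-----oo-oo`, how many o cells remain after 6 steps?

ooo--o-o-o---oo--o-
---oo-----o-oo-oo--
o-oo-o---o--o--o-oo
--o---o-o-oo-oo--o-
oo-o-o----o--o-oo--
------o--o-oo--o-oo
count of o: 7

7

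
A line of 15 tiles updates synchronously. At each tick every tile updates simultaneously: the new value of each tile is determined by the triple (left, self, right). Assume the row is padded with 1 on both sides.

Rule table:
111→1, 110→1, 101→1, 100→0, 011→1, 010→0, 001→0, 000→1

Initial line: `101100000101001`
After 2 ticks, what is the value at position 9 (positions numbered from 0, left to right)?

111101110010001
111111110000101
position 9 holds 0

0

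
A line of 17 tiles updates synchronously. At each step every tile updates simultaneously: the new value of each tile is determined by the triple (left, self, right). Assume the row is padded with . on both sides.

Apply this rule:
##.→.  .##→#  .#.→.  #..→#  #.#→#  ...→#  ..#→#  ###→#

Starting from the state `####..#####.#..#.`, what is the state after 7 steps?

####.#.##.#.#.#.#

step 1: ###.######.#.##.#
step 2: ##.######.#.##.#.
step 3: #.######.#.##.#.#
step 4: .######.#.##.#.#.
step 5: ######.#.##.#.#.#
step 6: #####.#.##.#.#.#.
step 7: ####.#.##.#.#.#.#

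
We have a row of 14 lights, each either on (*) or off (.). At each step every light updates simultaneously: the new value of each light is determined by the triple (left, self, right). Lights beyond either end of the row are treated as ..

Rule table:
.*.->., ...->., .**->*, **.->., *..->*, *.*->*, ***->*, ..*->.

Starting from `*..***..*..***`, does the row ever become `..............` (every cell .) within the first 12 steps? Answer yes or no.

step 1: .*.**.*..*.**.
step 2: ..**.*.*..**.*
step 3: ..*.*.*.*.*.*.
step 4: ...*.*.*.*.*.*
step 5: ....*.*.*.*.*.
step 6: .....*.*.*.*.*
step 7: ......*.*.*.*.
step 8: .......*.*.*.*
step 9: ........*.*.*.
step 10: .........*.*.*
step 11: ..........*.*.
step 12: ...........*.*
step 12 is ...........*.*, still not uniform .

no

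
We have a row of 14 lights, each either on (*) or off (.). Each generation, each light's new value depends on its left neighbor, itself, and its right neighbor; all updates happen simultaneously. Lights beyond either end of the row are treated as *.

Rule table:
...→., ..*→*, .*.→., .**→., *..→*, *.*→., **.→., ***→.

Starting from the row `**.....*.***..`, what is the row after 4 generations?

*......*......

..*...*.....**
**.*.*.*...*..
........*.*.**
*......*......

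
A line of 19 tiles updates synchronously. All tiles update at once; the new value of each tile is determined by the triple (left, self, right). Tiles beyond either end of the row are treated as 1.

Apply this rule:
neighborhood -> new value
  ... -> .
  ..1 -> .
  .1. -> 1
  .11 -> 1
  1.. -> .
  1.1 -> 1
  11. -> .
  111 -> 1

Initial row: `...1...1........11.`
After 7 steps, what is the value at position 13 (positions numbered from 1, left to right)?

.

...1...1........1.1
...1...1........111
...1...1........111  (fixed point — unchanged through step 7)
position 13 holds .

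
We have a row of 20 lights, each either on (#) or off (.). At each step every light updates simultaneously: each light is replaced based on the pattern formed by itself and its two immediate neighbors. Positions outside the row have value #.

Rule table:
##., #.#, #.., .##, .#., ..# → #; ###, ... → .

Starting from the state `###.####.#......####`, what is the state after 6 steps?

###.######..######..

..###..####....##...
###.####..##..####.#
..###..########..###
###.####......####..
..###..##....##..###
###.######..######..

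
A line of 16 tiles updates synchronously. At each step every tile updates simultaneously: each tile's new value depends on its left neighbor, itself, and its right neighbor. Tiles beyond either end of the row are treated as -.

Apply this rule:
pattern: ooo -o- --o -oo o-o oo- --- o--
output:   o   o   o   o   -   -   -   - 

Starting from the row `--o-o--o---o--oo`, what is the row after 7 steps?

step 1: -oo-o-oo--oo-oo-
step 2: oo--o-o--oo--o--
step 3: o--oo-o-oo--oo--
step 4: o-oo--o-o--oo---
step 5: o-o--oo-o-oo----
step 6: o-o-oo--o-o-----
step 7: o-o-o--oo-o-----

o-o-o--oo-o-----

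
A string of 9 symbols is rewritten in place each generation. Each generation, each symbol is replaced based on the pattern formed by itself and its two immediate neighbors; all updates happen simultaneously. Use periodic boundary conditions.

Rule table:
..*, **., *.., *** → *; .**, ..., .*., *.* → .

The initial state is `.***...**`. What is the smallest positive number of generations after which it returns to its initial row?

36

..***.*.*
**.**....
.*..**..*
..**.***.
.*.*..***
....**.**
*..*.*..*
***...**.
.***.*.*.
*.**....*
*..**..*.
.**.***..
*.*..***.
...**.**.
..*.*..**
**...**.*
***.*.*..
.**....**
..**..*.*
**.***...
.*..***.*
..**.**..
.*.*..**.
*...**.**
**.*.*..*
**....**.
.**..*.*.
*.***...*
*..***.*.
.**.**...
*.*..**..
...**.***
*.*.*..**
*....**.*
**..*.*..
.***...**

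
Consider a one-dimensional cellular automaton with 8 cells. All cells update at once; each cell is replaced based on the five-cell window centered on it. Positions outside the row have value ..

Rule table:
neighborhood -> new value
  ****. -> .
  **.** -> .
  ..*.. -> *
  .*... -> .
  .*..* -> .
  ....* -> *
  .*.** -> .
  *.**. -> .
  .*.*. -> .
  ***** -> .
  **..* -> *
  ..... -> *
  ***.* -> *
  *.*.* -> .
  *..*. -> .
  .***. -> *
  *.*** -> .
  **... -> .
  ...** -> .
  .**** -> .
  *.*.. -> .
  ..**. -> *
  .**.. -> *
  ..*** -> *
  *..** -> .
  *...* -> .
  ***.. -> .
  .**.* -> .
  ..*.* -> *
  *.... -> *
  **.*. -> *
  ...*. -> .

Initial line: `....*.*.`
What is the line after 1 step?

***.*...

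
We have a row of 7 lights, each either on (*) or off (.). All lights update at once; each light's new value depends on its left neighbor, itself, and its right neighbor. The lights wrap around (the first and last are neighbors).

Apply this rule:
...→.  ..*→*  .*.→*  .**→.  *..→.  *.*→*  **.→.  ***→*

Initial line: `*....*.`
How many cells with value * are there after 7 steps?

3

*...***
...*.**
..***..
.*.*...
****...
.**...*
*....**
count of *: 3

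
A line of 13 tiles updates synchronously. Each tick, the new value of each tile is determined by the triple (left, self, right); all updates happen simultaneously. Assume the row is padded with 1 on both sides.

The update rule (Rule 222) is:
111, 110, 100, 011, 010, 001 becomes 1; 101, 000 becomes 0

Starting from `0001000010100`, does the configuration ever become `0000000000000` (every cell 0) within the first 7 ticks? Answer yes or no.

no

1011100110111
1011111110111
1011111110111  (fixed point — unchanged through tick 7)
tick 7 is 1011111110111, still not uniform 0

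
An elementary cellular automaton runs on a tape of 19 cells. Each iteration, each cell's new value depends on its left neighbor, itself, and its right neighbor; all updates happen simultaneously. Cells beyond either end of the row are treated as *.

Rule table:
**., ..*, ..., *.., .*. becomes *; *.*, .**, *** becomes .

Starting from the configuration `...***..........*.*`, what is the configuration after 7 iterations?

..************.....

***..************..
..***...........***
**..************...
.***...........****
...************....
***...........*****
..************.....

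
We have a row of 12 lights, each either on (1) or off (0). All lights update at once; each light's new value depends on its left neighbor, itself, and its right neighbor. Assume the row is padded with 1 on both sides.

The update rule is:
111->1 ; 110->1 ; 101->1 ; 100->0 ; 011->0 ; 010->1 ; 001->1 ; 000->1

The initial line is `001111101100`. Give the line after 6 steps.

111111101111

step 1: 010111110101
step 2: 111011111110
step 3: 111101111111
step 4: 111110111111
step 5: 111111011111
step 6: 111111101111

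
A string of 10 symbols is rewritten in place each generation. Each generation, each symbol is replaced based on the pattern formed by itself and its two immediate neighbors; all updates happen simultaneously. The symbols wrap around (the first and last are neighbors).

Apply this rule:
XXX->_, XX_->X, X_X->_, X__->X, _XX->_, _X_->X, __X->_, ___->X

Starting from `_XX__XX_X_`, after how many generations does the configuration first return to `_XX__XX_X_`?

10

__XX__X_XX
X__XX_X__X
XX__X_XX__
_XX_X__XX_
__X_XX__XX
X_X__XX__X
X_XX__XX__
X__XX__XX_
XX__XX__X_
_XX__XX_X_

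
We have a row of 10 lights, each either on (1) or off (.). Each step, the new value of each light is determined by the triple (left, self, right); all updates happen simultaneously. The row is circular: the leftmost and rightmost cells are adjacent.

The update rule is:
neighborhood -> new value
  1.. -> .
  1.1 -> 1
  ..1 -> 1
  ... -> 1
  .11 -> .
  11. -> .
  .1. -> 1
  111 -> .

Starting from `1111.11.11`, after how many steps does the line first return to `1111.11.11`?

....1..1..
11111.11.1
.....1..1.
111111.11.
......1..1
.111111.11
1......1..
1.111111.1
.1......1.
11.111111.
..1......1
.11.111111
1..1......
1.11.11111
.1..1.....
11.11.1111
..1..1....
111.11.111
...1..1...
1111.11.11

20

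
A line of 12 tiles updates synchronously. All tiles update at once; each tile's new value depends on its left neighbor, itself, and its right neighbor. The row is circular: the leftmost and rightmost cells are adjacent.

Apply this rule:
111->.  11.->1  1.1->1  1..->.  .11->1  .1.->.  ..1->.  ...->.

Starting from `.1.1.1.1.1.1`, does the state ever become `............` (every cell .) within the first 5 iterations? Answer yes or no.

iteration 1: 1.1.1.1.1.1.
iteration 2: .1.1.1.1.1.1  (repeats iteration 0; period 2)
iteration 5: 1.1.1.1.1.1.
iteration 5 is 1.1.1.1.1.1., still not uniform .

no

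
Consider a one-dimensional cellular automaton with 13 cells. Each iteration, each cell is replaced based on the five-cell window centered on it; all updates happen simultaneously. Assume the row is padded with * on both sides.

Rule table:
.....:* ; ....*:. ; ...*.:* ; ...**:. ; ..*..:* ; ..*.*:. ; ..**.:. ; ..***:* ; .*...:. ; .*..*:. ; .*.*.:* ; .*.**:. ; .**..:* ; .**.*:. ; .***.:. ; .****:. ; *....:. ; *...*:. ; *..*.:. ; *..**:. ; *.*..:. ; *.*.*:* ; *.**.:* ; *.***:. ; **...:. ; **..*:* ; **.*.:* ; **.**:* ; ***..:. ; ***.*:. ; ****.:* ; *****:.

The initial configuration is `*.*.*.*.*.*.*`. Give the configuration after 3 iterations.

...****.*.**.

.**********..
*........*.*.
...****.*.**.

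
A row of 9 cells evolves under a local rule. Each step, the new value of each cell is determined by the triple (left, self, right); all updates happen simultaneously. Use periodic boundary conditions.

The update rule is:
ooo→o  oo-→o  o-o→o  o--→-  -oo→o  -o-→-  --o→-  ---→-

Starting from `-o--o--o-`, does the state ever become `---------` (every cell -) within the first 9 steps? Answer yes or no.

---------
all cells are - at step 1

yes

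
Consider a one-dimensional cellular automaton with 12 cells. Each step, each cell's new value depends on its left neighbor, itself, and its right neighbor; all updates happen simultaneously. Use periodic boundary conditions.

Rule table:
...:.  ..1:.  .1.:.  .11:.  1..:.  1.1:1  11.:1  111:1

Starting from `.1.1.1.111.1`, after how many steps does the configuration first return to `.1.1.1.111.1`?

12

1.1.1.1.111.
.1.1.1.1.111
1.1.1.1.1.11
11.1.1.1.1.1
111.1.1.1.1.
.111.1.1.1.1
1.111.1.1.1.
.1.111.1.1.1
1.1.111.1.1.
.1.1.111.1.1
1.1.1.111.1.
.1.1.1.111.1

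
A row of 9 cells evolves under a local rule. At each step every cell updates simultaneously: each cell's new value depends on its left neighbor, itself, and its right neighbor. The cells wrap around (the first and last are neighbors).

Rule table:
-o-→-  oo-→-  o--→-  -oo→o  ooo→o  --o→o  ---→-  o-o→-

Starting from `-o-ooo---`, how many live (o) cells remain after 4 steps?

o--oo----
--oo----o
-oo----o-
oo----o--
count of o: 3

3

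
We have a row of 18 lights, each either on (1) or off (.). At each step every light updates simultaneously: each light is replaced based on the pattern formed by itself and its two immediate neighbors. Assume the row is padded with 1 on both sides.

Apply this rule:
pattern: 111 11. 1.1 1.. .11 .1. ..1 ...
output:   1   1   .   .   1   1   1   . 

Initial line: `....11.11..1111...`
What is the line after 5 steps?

step 1: ...111.11.11111..1
step 2: ..1111.11.11111.11
step 3: .11111.11.11111.11
step 4: .11111.11.11111.11  (fixed point — unchanged through step 5)

.11111.11.11111.11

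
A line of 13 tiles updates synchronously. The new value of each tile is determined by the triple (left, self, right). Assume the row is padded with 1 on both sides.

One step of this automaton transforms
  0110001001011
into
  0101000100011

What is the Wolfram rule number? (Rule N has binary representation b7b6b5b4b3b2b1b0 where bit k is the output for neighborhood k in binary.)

152

position 12: 111 → 1  (bit 7 = 1)
position 2: 110 → 0  (bit 6 = 0)
position 0: 101 → 0  (bit 5 = 0)
position 3: 100 → 1  (bit 4 = 1)
position 1: 011 → 1  (bit 3 = 1)
position 6: 010 → 0  (bit 2 = 0)
position 5: 001 → 0  (bit 1 = 0)
position 4: 000 → 0  (bit 0 = 0)
bits b7..b0 = 10011000 = 152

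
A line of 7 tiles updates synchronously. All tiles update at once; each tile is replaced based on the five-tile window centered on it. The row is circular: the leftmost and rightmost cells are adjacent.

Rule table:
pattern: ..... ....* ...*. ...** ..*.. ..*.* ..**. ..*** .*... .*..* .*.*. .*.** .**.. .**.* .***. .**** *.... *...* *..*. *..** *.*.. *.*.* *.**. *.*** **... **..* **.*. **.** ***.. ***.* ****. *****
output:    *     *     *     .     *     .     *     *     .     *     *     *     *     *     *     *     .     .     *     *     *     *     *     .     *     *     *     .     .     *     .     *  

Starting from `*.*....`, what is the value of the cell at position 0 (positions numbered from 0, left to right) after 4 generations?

generation 1: .**..**
generation 2: .******
generation 3: ..***.*
generation 4: *******
position 0 holds *

*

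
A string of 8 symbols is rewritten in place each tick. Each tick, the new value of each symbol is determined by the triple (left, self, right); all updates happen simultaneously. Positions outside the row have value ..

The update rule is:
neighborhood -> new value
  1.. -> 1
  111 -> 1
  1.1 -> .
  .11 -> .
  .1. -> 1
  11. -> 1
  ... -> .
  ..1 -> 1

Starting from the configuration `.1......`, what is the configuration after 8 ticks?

1..11..1

111.....
.111....
1.111...
1..111..
111.111.
.11..111
1.111.11
1..11..1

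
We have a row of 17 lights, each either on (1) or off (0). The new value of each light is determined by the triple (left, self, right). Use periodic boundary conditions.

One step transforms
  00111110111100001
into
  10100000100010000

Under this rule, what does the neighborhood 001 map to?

At position 1 the neighborhood is 001; the next row has 0 there.

0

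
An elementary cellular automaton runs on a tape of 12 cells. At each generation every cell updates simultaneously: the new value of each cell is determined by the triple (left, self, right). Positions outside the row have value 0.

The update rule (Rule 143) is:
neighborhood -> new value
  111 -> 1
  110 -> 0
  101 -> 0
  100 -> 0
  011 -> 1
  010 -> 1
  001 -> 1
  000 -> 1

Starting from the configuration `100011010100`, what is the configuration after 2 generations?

101100110101

101110010101
101100110101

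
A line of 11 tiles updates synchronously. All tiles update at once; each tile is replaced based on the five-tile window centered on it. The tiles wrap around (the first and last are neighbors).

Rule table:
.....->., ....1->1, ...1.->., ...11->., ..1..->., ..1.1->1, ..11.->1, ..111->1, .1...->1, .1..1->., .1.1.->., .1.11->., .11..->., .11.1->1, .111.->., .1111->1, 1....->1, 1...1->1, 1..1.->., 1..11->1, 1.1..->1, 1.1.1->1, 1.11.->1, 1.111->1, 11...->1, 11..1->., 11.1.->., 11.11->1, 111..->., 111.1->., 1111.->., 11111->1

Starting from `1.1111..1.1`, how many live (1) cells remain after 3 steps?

step 1: 1111....1.1
step 2: 11..111.1.1
step 3: ...11...1.1
count of 1: 4

4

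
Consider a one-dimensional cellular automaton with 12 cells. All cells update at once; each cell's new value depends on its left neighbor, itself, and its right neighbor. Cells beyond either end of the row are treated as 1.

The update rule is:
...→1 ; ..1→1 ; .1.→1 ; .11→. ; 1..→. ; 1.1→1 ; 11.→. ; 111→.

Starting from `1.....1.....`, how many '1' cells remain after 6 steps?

..11111.1111
.1.....1....
11.11111.111
..1.....1...
.11.11111.11
1..1.....1..
count of 1: 3

3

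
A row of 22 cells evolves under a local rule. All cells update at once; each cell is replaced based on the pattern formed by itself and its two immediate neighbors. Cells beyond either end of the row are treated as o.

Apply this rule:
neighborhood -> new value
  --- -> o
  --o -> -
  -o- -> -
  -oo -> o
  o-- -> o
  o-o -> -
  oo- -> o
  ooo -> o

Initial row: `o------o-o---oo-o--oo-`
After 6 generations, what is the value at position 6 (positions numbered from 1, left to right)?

oooooo----oo-oo--o-oo-
ooooooooo-oo-ooo---oo-
ooooooooo-oo-ooooo-oo-
ooooooooo-oo-ooooo-oo-  (fixed point — unchanged through generation 6)
position 6 holds o

o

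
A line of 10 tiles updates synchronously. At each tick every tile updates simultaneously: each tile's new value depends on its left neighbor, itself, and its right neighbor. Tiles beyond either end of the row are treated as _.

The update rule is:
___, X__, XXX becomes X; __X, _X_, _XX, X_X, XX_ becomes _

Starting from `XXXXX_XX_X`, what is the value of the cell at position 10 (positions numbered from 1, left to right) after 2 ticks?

X

_XXX______
__X_XXXXXX
position 10 holds X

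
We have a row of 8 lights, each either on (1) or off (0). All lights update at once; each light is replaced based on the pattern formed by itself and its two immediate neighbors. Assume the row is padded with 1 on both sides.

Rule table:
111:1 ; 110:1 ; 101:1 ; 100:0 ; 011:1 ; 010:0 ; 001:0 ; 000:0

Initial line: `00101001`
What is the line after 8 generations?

generation 1: 00010001
generation 2: 00000001
generation 3: 00000001  (fixed point — unchanged through generation 8)

00000001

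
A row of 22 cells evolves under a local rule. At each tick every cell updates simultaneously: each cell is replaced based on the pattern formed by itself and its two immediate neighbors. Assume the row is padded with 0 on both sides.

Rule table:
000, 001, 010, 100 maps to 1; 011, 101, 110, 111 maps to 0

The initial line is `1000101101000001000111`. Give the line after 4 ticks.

1111100001111111111000
0000011110000000000111
1111100001111111111000  (repeats tick 1; period 2)
tick 4: 0000011110000000000111

0000011110000000000111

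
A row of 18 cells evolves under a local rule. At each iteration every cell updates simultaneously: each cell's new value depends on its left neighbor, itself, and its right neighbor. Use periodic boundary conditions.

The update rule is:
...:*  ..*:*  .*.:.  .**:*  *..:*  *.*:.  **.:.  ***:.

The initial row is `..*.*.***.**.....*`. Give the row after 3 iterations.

**....*...*.*****.
*.****.***..*.....
..*....*..**.*****

..*....*..**.*****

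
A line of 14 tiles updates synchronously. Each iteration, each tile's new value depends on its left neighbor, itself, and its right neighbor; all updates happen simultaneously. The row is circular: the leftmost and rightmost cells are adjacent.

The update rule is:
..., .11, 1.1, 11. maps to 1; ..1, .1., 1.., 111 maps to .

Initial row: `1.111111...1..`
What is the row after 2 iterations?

.11....1.1....
.11.11..1..111

.11.11..1..111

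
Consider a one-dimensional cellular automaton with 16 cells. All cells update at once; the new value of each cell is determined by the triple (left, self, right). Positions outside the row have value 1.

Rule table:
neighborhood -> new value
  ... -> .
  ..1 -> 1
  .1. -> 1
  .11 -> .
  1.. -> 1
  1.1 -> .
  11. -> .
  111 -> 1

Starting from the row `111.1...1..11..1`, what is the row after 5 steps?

.11.1111.1.1..11

11..11.1111..11.
1.11....11.11...
....1..1.....1.1
1..111111...11..
.11.1111.1.1..11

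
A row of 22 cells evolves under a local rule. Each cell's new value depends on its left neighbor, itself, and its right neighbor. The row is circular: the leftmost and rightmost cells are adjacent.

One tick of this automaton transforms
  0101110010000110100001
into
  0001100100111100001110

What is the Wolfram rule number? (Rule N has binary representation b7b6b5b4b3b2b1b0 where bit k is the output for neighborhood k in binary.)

139

position 4: 111 → 1  (bit 7 = 1)
position 5: 110 → 0  (bit 6 = 0)
position 0: 101 → 0  (bit 5 = 0)
position 6: 100 → 0  (bit 4 = 0)
position 3: 011 → 1  (bit 3 = 1)
position 1: 010 → 0  (bit 2 = 0)
position 7: 001 → 1  (bit 1 = 1)
position 10: 000 → 1  (bit 0 = 1)
bits b7..b0 = 10001011 = 139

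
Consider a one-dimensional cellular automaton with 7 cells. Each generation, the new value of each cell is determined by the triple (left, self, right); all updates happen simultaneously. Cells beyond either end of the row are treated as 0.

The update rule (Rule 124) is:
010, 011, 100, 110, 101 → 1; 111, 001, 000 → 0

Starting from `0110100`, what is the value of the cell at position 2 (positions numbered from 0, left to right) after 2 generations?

0

generation 1: 0111110
generation 2: 0100011
position 2 holds 0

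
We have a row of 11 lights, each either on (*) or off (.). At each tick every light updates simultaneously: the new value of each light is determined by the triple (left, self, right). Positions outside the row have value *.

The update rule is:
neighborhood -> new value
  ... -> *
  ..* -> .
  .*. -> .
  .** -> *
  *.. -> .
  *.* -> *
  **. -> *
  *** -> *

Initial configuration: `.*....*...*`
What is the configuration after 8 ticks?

*..********

*..**...*.*
*..**.*..**
*..***...**
*..***.*.**
*..****.***
*..********
*..********  (fixed point — unchanged through tick 8)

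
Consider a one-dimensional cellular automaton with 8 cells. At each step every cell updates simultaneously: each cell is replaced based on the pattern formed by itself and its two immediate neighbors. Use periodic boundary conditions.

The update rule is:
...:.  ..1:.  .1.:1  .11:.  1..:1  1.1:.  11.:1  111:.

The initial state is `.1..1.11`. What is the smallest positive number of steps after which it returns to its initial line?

8

.11.1..1
..1.11.1
1.1..1.1
1.11.1..
1..1.11.
11.1..1.
.1.11.1.
.1..1.11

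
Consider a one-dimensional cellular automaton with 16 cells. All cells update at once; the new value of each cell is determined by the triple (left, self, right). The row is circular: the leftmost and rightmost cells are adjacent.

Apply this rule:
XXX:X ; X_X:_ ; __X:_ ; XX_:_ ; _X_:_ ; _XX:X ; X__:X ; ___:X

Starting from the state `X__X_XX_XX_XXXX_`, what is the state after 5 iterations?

XXXX__X_X_X__XXX

iteration 1: _X___X__X__XXX__
iteration 2: __XX__X__X_XX_XX
iteration 3: X_X_X__X___X__X_
iteration 4: _____X__XX__X___
iteration 5: XXXX__X_X_X__XXX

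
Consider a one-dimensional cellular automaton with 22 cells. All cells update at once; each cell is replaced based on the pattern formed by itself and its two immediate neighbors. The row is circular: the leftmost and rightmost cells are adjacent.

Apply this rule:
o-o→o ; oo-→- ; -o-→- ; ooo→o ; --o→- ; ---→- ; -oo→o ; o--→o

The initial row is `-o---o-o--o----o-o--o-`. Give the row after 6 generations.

-o--o--o---o-o--o----o

--o---o-o--o----o-o--o
o--o---o-o--o----o-o--
-o--o---o-o--o----o-o-
--o--o---o-o--o----o-o
o--o--o---o-o--o----o-
-o--o--o---o-o--o----o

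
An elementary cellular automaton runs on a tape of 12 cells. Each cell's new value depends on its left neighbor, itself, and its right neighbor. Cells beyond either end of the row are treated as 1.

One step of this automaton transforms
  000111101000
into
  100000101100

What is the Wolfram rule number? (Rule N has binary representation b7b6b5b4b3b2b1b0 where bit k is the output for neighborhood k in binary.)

position 4: 111 → 0  (bit 7 = 0)
position 6: 110 → 1  (bit 6 = 1)
position 7: 101 → 0  (bit 5 = 0)
position 0: 100 → 1  (bit 4 = 1)
position 3: 011 → 0  (bit 3 = 0)
position 8: 010 → 1  (bit 2 = 1)
position 2: 001 → 0  (bit 1 = 0)
position 1: 000 → 0  (bit 0 = 0)
bits b7..b0 = 01010100 = 84

84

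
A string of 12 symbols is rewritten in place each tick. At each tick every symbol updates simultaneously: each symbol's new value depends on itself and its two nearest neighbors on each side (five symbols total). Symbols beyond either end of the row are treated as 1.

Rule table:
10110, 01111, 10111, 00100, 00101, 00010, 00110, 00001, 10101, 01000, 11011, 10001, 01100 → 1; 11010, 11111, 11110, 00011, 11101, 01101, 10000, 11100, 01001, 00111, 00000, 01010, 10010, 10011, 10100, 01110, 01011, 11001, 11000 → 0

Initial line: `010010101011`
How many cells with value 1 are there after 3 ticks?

tick 1: 000010101011
tick 2: 001110101011
tick 3: 000000101011
count of 1: 4

4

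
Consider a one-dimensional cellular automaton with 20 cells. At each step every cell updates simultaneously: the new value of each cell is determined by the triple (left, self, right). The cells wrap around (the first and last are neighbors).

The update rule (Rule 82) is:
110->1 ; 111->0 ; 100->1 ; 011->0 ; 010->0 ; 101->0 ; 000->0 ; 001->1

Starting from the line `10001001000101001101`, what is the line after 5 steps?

01001101010010100011

step 1: 11010110101000110100
step 2: 01000010000101010011
step 3: 00100101001000001101
step 4: 11011000110100010100
step 5: 01001101010010100011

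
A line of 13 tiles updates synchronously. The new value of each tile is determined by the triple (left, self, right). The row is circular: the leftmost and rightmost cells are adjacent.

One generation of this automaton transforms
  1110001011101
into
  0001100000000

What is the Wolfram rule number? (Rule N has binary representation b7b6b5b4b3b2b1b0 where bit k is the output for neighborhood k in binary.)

17

position 0: 111 → 0  (bit 7 = 0)
position 2: 110 → 0  (bit 6 = 0)
position 7: 101 → 0  (bit 5 = 0)
position 3: 100 → 1  (bit 4 = 1)
position 8: 011 → 0  (bit 3 = 0)
position 6: 010 → 0  (bit 2 = 0)
position 5: 001 → 0  (bit 1 = 0)
position 4: 000 → 1  (bit 0 = 1)
bits b7..b0 = 00010001 = 17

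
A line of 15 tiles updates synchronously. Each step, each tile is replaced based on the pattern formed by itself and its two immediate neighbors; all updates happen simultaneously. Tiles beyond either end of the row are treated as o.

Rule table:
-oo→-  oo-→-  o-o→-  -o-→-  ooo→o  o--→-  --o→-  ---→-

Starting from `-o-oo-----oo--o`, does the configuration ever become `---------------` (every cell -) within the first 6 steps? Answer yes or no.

yes

step 1: ---------------
all cells are - at step 1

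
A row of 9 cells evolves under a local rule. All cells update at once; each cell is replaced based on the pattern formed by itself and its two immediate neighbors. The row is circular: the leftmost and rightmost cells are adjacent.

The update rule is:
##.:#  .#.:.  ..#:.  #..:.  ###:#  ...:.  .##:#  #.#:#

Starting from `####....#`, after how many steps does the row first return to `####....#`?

step 1: ####....#

1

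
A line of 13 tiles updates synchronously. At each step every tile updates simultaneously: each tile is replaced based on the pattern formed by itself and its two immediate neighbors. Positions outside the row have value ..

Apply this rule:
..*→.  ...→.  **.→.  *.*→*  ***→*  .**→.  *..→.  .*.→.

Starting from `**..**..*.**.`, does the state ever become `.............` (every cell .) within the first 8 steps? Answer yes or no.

yes

.........*...
.............
all cells are . at step 2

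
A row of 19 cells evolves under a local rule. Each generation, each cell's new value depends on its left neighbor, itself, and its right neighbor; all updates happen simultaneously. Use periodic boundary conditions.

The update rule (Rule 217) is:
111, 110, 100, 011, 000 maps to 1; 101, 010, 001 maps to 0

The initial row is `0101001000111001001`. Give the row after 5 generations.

1111110110111111011

generation 1: 0000100110111100100
generation 2: 1110010110111110011
generation 3: 1111000110111111011
generation 4: 1111110110111111011
generation 5: 1111110110111111011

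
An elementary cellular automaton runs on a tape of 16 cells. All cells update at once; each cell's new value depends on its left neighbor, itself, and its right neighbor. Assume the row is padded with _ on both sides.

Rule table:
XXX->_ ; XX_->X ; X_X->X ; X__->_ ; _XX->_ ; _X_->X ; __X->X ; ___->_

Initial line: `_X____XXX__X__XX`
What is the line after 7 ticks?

X_XX_____XXX___X

XX___X__X_XX_X_X
_X__XX_XXX_XXXXX
XX_X_XX__XX____X
_XXXX_X_X_X___XX
X___XXXXXXX__X_X
X__X______X_XXXX
X_XX_____XXX___X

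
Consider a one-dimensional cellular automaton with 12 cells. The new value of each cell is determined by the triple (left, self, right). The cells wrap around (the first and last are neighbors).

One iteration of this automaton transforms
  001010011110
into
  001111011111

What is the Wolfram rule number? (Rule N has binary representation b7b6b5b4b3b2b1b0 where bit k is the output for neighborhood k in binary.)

position 8: 111 → 1  (bit 7 = 1)
position 10: 110 → 1  (bit 6 = 1)
position 3: 101 → 1  (bit 5 = 1)
position 5: 100 → 1  (bit 4 = 1)
position 7: 011 → 1  (bit 3 = 1)
position 2: 010 → 1  (bit 2 = 1)
position 1: 001 → 0  (bit 1 = 0)
position 0: 000 → 0  (bit 0 = 0)
bits b7..b0 = 11111100 = 252

252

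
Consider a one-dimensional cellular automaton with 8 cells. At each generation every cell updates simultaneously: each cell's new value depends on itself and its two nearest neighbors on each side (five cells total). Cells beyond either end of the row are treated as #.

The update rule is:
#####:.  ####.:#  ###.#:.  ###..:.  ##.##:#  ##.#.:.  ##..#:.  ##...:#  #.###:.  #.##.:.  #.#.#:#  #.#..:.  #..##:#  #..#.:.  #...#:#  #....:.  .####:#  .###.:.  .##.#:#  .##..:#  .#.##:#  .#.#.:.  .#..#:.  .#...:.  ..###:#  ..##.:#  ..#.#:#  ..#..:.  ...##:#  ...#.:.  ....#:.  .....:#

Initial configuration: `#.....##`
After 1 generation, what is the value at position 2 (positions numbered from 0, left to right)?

.#.#.###
position 2 holds .

.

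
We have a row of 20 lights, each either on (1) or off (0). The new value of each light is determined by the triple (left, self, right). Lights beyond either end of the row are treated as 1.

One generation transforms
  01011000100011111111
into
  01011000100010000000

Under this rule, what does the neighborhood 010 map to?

At position 1 the neighborhood is 010; the next row has 1 there.

1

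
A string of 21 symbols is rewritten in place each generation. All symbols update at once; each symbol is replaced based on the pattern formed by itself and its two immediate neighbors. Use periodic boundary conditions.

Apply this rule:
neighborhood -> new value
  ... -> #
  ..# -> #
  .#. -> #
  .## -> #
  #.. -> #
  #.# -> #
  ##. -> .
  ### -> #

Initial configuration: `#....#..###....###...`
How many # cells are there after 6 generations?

19

##########.######.###
#########.######.####
########.######.#####
#######.######.######
######.######.#######
#####.######.########
count of #: 19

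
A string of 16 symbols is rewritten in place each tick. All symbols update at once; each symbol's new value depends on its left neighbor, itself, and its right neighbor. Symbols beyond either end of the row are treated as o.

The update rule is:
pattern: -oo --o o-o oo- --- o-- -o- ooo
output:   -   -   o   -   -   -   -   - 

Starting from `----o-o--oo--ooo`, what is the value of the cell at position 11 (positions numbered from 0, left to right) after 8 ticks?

-----o----------
----------------
----------------  (fixed point — unchanged through tick 8)
position 11 holds -

-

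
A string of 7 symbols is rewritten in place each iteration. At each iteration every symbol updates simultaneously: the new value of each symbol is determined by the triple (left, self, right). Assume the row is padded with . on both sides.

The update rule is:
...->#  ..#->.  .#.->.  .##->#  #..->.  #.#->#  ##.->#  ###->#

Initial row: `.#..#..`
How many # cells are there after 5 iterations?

iteration 1: ......#
iteration 2: #####..
iteration 3: #####.#
iteration 4: ######.
iteration 5: ######.
count of #: 6

6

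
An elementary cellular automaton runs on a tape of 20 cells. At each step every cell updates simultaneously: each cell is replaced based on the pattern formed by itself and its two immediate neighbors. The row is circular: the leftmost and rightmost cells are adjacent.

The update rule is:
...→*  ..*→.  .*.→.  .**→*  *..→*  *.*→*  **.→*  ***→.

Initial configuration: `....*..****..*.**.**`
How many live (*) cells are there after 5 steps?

11

***..*.*..**..******
..**..*.*.***.*.....
*.***..*.**.**.*****
***.**..********....
*.*****.*......****.
count of *: 11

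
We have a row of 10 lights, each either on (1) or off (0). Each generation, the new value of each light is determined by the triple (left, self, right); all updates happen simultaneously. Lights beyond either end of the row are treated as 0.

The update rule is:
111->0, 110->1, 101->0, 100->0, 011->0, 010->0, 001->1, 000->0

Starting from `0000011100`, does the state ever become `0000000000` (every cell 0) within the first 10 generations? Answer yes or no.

generation 1: 0000100100
generation 2: 0001001000
generation 3: 0010010000
generation 4: 0100100000
generation 5: 1001000000
generation 6: 0010000000
generation 7: 0100000000
generation 8: 1000000000
generation 9: 0000000000
all cells are 0 at generation 9

yes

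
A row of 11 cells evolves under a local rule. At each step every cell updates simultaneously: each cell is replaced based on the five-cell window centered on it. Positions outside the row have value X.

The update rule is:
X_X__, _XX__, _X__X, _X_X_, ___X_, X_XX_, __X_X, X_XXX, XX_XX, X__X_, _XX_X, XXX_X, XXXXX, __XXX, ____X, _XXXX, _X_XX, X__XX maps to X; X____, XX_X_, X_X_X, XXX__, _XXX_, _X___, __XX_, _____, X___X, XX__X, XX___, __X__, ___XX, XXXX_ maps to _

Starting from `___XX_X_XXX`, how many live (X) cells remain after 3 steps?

9

step 1: ____X__XXXX
step 2: __XX_XXXXXX
step 3: _X_XXXXXXXX
count of X: 9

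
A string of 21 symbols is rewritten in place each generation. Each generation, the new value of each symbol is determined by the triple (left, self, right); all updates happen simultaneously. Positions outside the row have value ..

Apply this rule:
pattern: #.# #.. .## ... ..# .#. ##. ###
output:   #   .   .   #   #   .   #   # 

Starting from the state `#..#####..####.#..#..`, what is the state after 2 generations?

##.#.####.#.###.#..#.

..#.####.#.####..#..#
##.#.####.#.###.#..#.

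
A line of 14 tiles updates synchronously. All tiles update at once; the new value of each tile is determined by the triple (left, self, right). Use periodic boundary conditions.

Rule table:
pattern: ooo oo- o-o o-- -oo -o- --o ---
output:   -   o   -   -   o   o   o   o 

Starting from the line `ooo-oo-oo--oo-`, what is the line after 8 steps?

o-o-oo-oo-o-o-

step 1: o-o-oo-oo-ooo-
step 2: o-o-oo-oo-o-o-
step 3: o-o-oo-oo-o-o-  (fixed point — unchanged through step 8)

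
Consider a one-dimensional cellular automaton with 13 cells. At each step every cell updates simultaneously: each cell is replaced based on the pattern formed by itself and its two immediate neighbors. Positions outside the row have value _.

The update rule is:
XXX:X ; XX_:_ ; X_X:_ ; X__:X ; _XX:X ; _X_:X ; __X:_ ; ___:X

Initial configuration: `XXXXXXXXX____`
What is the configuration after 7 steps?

XXXXXXXX_XXXX
XXXXXXX__XXX_
XXXXXX_X_XX_X
XXXXX__X_X__X
XXXX_X_X_XX_X
XXX__X_X_X__X
XX_X_X_X_XX_X

XX_X_X_X_XX_X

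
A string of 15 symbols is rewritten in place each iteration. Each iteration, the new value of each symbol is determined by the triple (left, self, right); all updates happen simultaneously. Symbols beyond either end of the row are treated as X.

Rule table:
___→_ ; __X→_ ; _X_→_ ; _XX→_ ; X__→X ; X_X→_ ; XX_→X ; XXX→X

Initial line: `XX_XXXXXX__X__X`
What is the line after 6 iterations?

iteration 1: XX__XXXXXX__X__
iteration 2: XXX__XXXXXX__X_
iteration 3: XXXX__XXXXXX___
iteration 4: XXXXX__XXXXXX__
iteration 5: XXXXXX__XXXXXX_
iteration 6: XXXXXXX__XXXXX_

XXXXXXX__XXXXX_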